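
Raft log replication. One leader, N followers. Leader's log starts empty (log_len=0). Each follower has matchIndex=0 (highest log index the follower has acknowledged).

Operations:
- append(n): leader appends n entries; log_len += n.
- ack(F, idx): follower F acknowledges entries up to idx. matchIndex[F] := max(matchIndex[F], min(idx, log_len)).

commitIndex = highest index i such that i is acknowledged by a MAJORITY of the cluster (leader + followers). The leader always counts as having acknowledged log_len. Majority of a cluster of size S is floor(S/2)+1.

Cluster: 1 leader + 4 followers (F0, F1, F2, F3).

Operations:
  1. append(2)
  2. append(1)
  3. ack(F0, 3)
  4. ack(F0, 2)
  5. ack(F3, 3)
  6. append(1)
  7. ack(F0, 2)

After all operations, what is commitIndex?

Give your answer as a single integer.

Op 1: append 2 -> log_len=2
Op 2: append 1 -> log_len=3
Op 3: F0 acks idx 3 -> match: F0=3 F1=0 F2=0 F3=0; commitIndex=0
Op 4: F0 acks idx 2 -> match: F0=3 F1=0 F2=0 F3=0; commitIndex=0
Op 5: F3 acks idx 3 -> match: F0=3 F1=0 F2=0 F3=3; commitIndex=3
Op 6: append 1 -> log_len=4
Op 7: F0 acks idx 2 -> match: F0=3 F1=0 F2=0 F3=3; commitIndex=3

Answer: 3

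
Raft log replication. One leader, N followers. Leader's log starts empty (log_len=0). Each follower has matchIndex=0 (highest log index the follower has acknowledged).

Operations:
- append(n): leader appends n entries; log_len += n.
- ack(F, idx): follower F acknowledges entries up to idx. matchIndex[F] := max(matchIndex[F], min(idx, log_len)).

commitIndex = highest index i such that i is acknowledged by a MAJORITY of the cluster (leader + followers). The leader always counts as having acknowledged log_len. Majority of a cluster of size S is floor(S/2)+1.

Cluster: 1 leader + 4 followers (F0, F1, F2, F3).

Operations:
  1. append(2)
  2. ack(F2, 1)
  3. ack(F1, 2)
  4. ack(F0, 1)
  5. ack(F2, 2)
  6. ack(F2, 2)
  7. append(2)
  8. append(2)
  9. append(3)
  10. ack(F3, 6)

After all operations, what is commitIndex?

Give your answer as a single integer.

Answer: 2

Derivation:
Op 1: append 2 -> log_len=2
Op 2: F2 acks idx 1 -> match: F0=0 F1=0 F2=1 F3=0; commitIndex=0
Op 3: F1 acks idx 2 -> match: F0=0 F1=2 F2=1 F3=0; commitIndex=1
Op 4: F0 acks idx 1 -> match: F0=1 F1=2 F2=1 F3=0; commitIndex=1
Op 5: F2 acks idx 2 -> match: F0=1 F1=2 F2=2 F3=0; commitIndex=2
Op 6: F2 acks idx 2 -> match: F0=1 F1=2 F2=2 F3=0; commitIndex=2
Op 7: append 2 -> log_len=4
Op 8: append 2 -> log_len=6
Op 9: append 3 -> log_len=9
Op 10: F3 acks idx 6 -> match: F0=1 F1=2 F2=2 F3=6; commitIndex=2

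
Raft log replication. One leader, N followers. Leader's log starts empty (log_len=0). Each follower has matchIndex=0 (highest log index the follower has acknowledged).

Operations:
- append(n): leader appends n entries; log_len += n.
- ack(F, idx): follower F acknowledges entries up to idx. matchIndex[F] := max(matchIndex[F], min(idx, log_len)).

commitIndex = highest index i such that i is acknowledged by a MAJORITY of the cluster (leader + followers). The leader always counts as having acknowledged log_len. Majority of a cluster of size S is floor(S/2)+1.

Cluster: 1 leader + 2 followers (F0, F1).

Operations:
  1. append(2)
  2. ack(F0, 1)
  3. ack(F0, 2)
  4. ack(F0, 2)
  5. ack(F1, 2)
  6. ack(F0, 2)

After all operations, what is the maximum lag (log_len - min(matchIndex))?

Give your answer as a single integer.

Op 1: append 2 -> log_len=2
Op 2: F0 acks idx 1 -> match: F0=1 F1=0; commitIndex=1
Op 3: F0 acks idx 2 -> match: F0=2 F1=0; commitIndex=2
Op 4: F0 acks idx 2 -> match: F0=2 F1=0; commitIndex=2
Op 5: F1 acks idx 2 -> match: F0=2 F1=2; commitIndex=2
Op 6: F0 acks idx 2 -> match: F0=2 F1=2; commitIndex=2

Answer: 0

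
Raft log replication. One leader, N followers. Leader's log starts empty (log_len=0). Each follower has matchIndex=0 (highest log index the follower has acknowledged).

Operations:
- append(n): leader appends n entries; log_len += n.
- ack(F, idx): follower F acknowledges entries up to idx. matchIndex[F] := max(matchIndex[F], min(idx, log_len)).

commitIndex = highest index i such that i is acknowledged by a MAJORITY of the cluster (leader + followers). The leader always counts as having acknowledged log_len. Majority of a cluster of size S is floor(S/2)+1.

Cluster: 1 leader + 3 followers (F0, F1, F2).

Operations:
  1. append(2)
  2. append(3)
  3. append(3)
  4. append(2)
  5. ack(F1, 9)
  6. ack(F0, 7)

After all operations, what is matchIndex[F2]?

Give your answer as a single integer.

Answer: 0

Derivation:
Op 1: append 2 -> log_len=2
Op 2: append 3 -> log_len=5
Op 3: append 3 -> log_len=8
Op 4: append 2 -> log_len=10
Op 5: F1 acks idx 9 -> match: F0=0 F1=9 F2=0; commitIndex=0
Op 6: F0 acks idx 7 -> match: F0=7 F1=9 F2=0; commitIndex=7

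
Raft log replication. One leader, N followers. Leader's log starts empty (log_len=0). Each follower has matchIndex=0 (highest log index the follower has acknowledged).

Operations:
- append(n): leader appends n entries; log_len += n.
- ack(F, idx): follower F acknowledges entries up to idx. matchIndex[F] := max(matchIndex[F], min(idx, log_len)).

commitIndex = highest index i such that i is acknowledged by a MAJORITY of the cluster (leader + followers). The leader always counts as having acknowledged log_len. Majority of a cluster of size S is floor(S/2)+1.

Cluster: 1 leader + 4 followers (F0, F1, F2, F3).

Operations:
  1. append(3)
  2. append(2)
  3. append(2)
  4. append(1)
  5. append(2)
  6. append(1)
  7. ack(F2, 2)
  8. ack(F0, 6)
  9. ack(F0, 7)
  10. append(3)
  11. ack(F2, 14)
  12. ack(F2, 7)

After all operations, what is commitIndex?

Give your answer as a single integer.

Op 1: append 3 -> log_len=3
Op 2: append 2 -> log_len=5
Op 3: append 2 -> log_len=7
Op 4: append 1 -> log_len=8
Op 5: append 2 -> log_len=10
Op 6: append 1 -> log_len=11
Op 7: F2 acks idx 2 -> match: F0=0 F1=0 F2=2 F3=0; commitIndex=0
Op 8: F0 acks idx 6 -> match: F0=6 F1=0 F2=2 F3=0; commitIndex=2
Op 9: F0 acks idx 7 -> match: F0=7 F1=0 F2=2 F3=0; commitIndex=2
Op 10: append 3 -> log_len=14
Op 11: F2 acks idx 14 -> match: F0=7 F1=0 F2=14 F3=0; commitIndex=7
Op 12: F2 acks idx 7 -> match: F0=7 F1=0 F2=14 F3=0; commitIndex=7

Answer: 7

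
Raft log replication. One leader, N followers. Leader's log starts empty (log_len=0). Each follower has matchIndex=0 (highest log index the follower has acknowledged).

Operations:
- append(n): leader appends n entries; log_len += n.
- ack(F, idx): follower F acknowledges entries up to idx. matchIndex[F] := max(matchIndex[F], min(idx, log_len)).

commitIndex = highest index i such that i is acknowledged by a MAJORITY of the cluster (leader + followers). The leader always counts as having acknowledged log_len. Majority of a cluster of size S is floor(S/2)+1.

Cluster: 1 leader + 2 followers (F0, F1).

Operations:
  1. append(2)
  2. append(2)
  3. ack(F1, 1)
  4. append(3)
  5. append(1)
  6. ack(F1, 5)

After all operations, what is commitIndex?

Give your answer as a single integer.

Op 1: append 2 -> log_len=2
Op 2: append 2 -> log_len=4
Op 3: F1 acks idx 1 -> match: F0=0 F1=1; commitIndex=1
Op 4: append 3 -> log_len=7
Op 5: append 1 -> log_len=8
Op 6: F1 acks idx 5 -> match: F0=0 F1=5; commitIndex=5

Answer: 5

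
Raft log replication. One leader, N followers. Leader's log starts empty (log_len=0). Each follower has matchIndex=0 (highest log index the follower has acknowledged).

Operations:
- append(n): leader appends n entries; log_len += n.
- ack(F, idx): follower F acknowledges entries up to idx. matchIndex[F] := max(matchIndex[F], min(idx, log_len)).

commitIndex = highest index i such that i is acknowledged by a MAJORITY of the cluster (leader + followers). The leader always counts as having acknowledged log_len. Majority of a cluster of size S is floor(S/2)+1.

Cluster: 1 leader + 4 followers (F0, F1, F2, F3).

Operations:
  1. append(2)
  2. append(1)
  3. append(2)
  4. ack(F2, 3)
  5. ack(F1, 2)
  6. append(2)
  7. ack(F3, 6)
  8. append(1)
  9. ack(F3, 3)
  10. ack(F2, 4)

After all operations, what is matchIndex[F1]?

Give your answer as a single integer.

Answer: 2

Derivation:
Op 1: append 2 -> log_len=2
Op 2: append 1 -> log_len=3
Op 3: append 2 -> log_len=5
Op 4: F2 acks idx 3 -> match: F0=0 F1=0 F2=3 F3=0; commitIndex=0
Op 5: F1 acks idx 2 -> match: F0=0 F1=2 F2=3 F3=0; commitIndex=2
Op 6: append 2 -> log_len=7
Op 7: F3 acks idx 6 -> match: F0=0 F1=2 F2=3 F3=6; commitIndex=3
Op 8: append 1 -> log_len=8
Op 9: F3 acks idx 3 -> match: F0=0 F1=2 F2=3 F3=6; commitIndex=3
Op 10: F2 acks idx 4 -> match: F0=0 F1=2 F2=4 F3=6; commitIndex=4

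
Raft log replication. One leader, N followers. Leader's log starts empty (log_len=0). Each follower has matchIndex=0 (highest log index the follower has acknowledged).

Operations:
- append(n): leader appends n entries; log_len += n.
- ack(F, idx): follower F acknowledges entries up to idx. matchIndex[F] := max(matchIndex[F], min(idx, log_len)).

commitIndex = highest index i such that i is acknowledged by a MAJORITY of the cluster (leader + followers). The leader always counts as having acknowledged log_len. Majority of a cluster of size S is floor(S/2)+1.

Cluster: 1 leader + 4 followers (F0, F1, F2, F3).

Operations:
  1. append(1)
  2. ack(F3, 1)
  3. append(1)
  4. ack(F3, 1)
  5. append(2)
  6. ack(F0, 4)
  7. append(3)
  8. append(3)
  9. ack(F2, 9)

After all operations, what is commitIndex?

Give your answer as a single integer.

Op 1: append 1 -> log_len=1
Op 2: F3 acks idx 1 -> match: F0=0 F1=0 F2=0 F3=1; commitIndex=0
Op 3: append 1 -> log_len=2
Op 4: F3 acks idx 1 -> match: F0=0 F1=0 F2=0 F3=1; commitIndex=0
Op 5: append 2 -> log_len=4
Op 6: F0 acks idx 4 -> match: F0=4 F1=0 F2=0 F3=1; commitIndex=1
Op 7: append 3 -> log_len=7
Op 8: append 3 -> log_len=10
Op 9: F2 acks idx 9 -> match: F0=4 F1=0 F2=9 F3=1; commitIndex=4

Answer: 4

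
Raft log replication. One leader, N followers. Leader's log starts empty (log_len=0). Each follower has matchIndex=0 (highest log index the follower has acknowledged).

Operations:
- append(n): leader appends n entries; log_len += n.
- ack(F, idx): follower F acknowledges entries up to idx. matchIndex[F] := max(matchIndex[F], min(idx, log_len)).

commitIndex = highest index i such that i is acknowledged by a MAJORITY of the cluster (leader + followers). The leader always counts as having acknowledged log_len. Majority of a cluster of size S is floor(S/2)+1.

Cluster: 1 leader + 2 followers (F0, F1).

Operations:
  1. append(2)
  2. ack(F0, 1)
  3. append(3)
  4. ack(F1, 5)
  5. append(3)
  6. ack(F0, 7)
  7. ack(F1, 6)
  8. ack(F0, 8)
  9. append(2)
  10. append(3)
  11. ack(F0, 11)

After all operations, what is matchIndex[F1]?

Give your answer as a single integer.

Answer: 6

Derivation:
Op 1: append 2 -> log_len=2
Op 2: F0 acks idx 1 -> match: F0=1 F1=0; commitIndex=1
Op 3: append 3 -> log_len=5
Op 4: F1 acks idx 5 -> match: F0=1 F1=5; commitIndex=5
Op 5: append 3 -> log_len=8
Op 6: F0 acks idx 7 -> match: F0=7 F1=5; commitIndex=7
Op 7: F1 acks idx 6 -> match: F0=7 F1=6; commitIndex=7
Op 8: F0 acks idx 8 -> match: F0=8 F1=6; commitIndex=8
Op 9: append 2 -> log_len=10
Op 10: append 3 -> log_len=13
Op 11: F0 acks idx 11 -> match: F0=11 F1=6; commitIndex=11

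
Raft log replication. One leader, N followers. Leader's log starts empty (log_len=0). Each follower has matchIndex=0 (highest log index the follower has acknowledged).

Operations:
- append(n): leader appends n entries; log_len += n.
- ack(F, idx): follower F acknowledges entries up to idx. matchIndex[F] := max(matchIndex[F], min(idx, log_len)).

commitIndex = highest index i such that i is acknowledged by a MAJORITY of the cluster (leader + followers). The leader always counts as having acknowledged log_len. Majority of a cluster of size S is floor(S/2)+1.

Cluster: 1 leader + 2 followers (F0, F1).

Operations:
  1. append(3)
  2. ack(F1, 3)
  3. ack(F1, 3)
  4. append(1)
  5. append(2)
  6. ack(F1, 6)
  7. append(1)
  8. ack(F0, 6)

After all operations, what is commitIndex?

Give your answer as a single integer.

Answer: 6

Derivation:
Op 1: append 3 -> log_len=3
Op 2: F1 acks idx 3 -> match: F0=0 F1=3; commitIndex=3
Op 3: F1 acks idx 3 -> match: F0=0 F1=3; commitIndex=3
Op 4: append 1 -> log_len=4
Op 5: append 2 -> log_len=6
Op 6: F1 acks idx 6 -> match: F0=0 F1=6; commitIndex=6
Op 7: append 1 -> log_len=7
Op 8: F0 acks idx 6 -> match: F0=6 F1=6; commitIndex=6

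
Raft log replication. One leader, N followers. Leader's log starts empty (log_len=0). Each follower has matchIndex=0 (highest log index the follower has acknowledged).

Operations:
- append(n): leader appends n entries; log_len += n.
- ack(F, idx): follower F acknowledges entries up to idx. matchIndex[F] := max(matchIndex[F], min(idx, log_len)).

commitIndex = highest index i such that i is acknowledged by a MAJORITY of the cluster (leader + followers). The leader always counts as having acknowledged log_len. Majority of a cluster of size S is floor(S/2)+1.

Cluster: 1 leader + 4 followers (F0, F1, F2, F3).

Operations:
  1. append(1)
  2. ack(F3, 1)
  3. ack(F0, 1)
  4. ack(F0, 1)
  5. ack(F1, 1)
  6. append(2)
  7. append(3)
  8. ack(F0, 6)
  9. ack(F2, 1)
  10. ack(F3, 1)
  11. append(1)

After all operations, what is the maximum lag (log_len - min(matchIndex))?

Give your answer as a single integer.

Answer: 6

Derivation:
Op 1: append 1 -> log_len=1
Op 2: F3 acks idx 1 -> match: F0=0 F1=0 F2=0 F3=1; commitIndex=0
Op 3: F0 acks idx 1 -> match: F0=1 F1=0 F2=0 F3=1; commitIndex=1
Op 4: F0 acks idx 1 -> match: F0=1 F1=0 F2=0 F3=1; commitIndex=1
Op 5: F1 acks idx 1 -> match: F0=1 F1=1 F2=0 F3=1; commitIndex=1
Op 6: append 2 -> log_len=3
Op 7: append 3 -> log_len=6
Op 8: F0 acks idx 6 -> match: F0=6 F1=1 F2=0 F3=1; commitIndex=1
Op 9: F2 acks idx 1 -> match: F0=6 F1=1 F2=1 F3=1; commitIndex=1
Op 10: F3 acks idx 1 -> match: F0=6 F1=1 F2=1 F3=1; commitIndex=1
Op 11: append 1 -> log_len=7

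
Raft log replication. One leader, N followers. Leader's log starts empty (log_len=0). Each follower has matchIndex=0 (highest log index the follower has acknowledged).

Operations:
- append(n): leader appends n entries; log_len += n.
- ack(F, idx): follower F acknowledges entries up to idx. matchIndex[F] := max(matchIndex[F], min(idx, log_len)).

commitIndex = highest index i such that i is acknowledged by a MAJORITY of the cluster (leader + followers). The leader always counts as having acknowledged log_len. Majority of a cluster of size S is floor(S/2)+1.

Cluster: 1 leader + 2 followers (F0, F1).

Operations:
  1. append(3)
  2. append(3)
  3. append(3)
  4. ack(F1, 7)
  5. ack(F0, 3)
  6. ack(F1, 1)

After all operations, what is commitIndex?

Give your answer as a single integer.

Answer: 7

Derivation:
Op 1: append 3 -> log_len=3
Op 2: append 3 -> log_len=6
Op 3: append 3 -> log_len=9
Op 4: F1 acks idx 7 -> match: F0=0 F1=7; commitIndex=7
Op 5: F0 acks idx 3 -> match: F0=3 F1=7; commitIndex=7
Op 6: F1 acks idx 1 -> match: F0=3 F1=7; commitIndex=7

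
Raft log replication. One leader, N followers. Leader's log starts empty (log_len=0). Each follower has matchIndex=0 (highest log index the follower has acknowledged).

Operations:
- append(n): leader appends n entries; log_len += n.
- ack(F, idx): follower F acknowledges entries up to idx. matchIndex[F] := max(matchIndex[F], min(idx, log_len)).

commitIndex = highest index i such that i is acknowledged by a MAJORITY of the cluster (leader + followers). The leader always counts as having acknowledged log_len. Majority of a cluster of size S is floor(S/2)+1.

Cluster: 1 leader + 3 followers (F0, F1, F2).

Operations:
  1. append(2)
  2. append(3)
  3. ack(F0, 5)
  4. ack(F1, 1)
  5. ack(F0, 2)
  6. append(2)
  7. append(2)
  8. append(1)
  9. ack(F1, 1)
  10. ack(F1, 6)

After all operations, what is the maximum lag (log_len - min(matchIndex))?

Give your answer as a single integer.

Answer: 10

Derivation:
Op 1: append 2 -> log_len=2
Op 2: append 3 -> log_len=5
Op 3: F0 acks idx 5 -> match: F0=5 F1=0 F2=0; commitIndex=0
Op 4: F1 acks idx 1 -> match: F0=5 F1=1 F2=0; commitIndex=1
Op 5: F0 acks idx 2 -> match: F0=5 F1=1 F2=0; commitIndex=1
Op 6: append 2 -> log_len=7
Op 7: append 2 -> log_len=9
Op 8: append 1 -> log_len=10
Op 9: F1 acks idx 1 -> match: F0=5 F1=1 F2=0; commitIndex=1
Op 10: F1 acks idx 6 -> match: F0=5 F1=6 F2=0; commitIndex=5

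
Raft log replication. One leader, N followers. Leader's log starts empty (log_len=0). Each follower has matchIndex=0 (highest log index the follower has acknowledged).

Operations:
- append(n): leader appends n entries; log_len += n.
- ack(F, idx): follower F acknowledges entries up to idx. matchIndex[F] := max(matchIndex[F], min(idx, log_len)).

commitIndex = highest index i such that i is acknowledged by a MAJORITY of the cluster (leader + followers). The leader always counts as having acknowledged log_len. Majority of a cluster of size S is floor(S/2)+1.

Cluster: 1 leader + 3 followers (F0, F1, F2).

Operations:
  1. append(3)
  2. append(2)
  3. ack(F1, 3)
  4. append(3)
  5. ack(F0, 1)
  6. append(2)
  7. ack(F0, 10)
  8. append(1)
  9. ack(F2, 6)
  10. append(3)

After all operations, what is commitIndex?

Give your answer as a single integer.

Answer: 6

Derivation:
Op 1: append 3 -> log_len=3
Op 2: append 2 -> log_len=5
Op 3: F1 acks idx 3 -> match: F0=0 F1=3 F2=0; commitIndex=0
Op 4: append 3 -> log_len=8
Op 5: F0 acks idx 1 -> match: F0=1 F1=3 F2=0; commitIndex=1
Op 6: append 2 -> log_len=10
Op 7: F0 acks idx 10 -> match: F0=10 F1=3 F2=0; commitIndex=3
Op 8: append 1 -> log_len=11
Op 9: F2 acks idx 6 -> match: F0=10 F1=3 F2=6; commitIndex=6
Op 10: append 3 -> log_len=14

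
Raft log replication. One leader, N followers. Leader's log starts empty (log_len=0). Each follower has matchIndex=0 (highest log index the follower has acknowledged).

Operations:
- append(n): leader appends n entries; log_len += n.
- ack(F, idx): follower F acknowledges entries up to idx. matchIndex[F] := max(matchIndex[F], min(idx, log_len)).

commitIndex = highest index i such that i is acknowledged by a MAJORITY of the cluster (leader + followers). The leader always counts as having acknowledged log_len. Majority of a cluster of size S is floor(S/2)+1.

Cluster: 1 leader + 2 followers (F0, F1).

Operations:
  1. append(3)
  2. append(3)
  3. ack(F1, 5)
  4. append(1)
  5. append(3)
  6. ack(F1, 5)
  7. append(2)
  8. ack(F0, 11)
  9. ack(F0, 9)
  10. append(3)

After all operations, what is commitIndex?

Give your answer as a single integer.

Answer: 11

Derivation:
Op 1: append 3 -> log_len=3
Op 2: append 3 -> log_len=6
Op 3: F1 acks idx 5 -> match: F0=0 F1=5; commitIndex=5
Op 4: append 1 -> log_len=7
Op 5: append 3 -> log_len=10
Op 6: F1 acks idx 5 -> match: F0=0 F1=5; commitIndex=5
Op 7: append 2 -> log_len=12
Op 8: F0 acks idx 11 -> match: F0=11 F1=5; commitIndex=11
Op 9: F0 acks idx 9 -> match: F0=11 F1=5; commitIndex=11
Op 10: append 3 -> log_len=15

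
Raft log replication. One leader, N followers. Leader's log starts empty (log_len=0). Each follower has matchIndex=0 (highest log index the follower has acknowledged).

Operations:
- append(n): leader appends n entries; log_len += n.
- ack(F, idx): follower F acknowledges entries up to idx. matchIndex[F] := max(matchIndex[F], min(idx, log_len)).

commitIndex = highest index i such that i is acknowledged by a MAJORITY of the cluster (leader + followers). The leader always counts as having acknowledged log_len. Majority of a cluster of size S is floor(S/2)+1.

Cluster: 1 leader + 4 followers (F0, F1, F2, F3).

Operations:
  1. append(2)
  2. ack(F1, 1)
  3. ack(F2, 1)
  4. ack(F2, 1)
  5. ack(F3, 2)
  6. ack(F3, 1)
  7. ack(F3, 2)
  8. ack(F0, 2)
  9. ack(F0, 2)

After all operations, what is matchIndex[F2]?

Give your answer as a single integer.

Op 1: append 2 -> log_len=2
Op 2: F1 acks idx 1 -> match: F0=0 F1=1 F2=0 F3=0; commitIndex=0
Op 3: F2 acks idx 1 -> match: F0=0 F1=1 F2=1 F3=0; commitIndex=1
Op 4: F2 acks idx 1 -> match: F0=0 F1=1 F2=1 F3=0; commitIndex=1
Op 5: F3 acks idx 2 -> match: F0=0 F1=1 F2=1 F3=2; commitIndex=1
Op 6: F3 acks idx 1 -> match: F0=0 F1=1 F2=1 F3=2; commitIndex=1
Op 7: F3 acks idx 2 -> match: F0=0 F1=1 F2=1 F3=2; commitIndex=1
Op 8: F0 acks idx 2 -> match: F0=2 F1=1 F2=1 F3=2; commitIndex=2
Op 9: F0 acks idx 2 -> match: F0=2 F1=1 F2=1 F3=2; commitIndex=2

Answer: 1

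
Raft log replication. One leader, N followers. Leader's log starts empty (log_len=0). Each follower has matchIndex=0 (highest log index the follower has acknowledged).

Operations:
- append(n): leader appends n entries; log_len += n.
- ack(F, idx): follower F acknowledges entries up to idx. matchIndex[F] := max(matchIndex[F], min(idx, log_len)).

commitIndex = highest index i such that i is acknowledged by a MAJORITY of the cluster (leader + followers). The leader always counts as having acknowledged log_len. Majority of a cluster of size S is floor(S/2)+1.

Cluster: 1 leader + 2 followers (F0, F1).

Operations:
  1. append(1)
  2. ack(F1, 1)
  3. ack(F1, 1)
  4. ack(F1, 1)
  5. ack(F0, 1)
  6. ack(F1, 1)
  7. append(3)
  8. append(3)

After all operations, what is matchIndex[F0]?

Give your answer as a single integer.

Op 1: append 1 -> log_len=1
Op 2: F1 acks idx 1 -> match: F0=0 F1=1; commitIndex=1
Op 3: F1 acks idx 1 -> match: F0=0 F1=1; commitIndex=1
Op 4: F1 acks idx 1 -> match: F0=0 F1=1; commitIndex=1
Op 5: F0 acks idx 1 -> match: F0=1 F1=1; commitIndex=1
Op 6: F1 acks idx 1 -> match: F0=1 F1=1; commitIndex=1
Op 7: append 3 -> log_len=4
Op 8: append 3 -> log_len=7

Answer: 1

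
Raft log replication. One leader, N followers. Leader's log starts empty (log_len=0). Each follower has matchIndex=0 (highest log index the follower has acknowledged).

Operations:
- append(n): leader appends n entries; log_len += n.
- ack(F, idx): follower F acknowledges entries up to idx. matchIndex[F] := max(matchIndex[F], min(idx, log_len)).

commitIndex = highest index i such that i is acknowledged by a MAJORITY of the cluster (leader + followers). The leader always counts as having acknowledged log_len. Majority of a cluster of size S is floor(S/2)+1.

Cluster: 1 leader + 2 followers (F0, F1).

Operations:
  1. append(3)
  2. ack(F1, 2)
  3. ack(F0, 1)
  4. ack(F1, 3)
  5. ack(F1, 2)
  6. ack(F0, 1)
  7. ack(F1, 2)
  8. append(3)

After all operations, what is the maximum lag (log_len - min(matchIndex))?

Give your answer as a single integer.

Answer: 5

Derivation:
Op 1: append 3 -> log_len=3
Op 2: F1 acks idx 2 -> match: F0=0 F1=2; commitIndex=2
Op 3: F0 acks idx 1 -> match: F0=1 F1=2; commitIndex=2
Op 4: F1 acks idx 3 -> match: F0=1 F1=3; commitIndex=3
Op 5: F1 acks idx 2 -> match: F0=1 F1=3; commitIndex=3
Op 6: F0 acks idx 1 -> match: F0=1 F1=3; commitIndex=3
Op 7: F1 acks idx 2 -> match: F0=1 F1=3; commitIndex=3
Op 8: append 3 -> log_len=6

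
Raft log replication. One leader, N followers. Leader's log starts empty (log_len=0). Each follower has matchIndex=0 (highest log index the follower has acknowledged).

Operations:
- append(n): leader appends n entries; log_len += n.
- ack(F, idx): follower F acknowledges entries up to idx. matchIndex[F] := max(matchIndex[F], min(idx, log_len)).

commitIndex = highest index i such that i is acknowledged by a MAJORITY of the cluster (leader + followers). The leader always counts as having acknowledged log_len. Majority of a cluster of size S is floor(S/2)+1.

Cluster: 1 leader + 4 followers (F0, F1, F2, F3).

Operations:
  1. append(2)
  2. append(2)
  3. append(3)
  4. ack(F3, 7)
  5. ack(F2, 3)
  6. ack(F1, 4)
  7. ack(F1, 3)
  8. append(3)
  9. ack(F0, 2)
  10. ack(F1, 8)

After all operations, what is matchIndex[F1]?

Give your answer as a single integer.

Answer: 8

Derivation:
Op 1: append 2 -> log_len=2
Op 2: append 2 -> log_len=4
Op 3: append 3 -> log_len=7
Op 4: F3 acks idx 7 -> match: F0=0 F1=0 F2=0 F3=7; commitIndex=0
Op 5: F2 acks idx 3 -> match: F0=0 F1=0 F2=3 F3=7; commitIndex=3
Op 6: F1 acks idx 4 -> match: F0=0 F1=4 F2=3 F3=7; commitIndex=4
Op 7: F1 acks idx 3 -> match: F0=0 F1=4 F2=3 F3=7; commitIndex=4
Op 8: append 3 -> log_len=10
Op 9: F0 acks idx 2 -> match: F0=2 F1=4 F2=3 F3=7; commitIndex=4
Op 10: F1 acks idx 8 -> match: F0=2 F1=8 F2=3 F3=7; commitIndex=7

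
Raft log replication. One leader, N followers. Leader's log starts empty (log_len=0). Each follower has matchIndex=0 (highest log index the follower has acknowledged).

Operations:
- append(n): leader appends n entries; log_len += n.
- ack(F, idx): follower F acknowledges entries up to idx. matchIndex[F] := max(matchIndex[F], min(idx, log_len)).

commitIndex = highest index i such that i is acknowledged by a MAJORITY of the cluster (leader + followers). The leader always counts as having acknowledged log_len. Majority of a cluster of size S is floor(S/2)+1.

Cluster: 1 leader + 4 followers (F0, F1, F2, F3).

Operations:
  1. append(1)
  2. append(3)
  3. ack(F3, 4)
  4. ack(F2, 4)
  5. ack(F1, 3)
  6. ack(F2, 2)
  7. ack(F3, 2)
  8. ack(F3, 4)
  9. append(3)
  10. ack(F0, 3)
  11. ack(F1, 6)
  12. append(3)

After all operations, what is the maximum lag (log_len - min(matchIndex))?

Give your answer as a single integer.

Op 1: append 1 -> log_len=1
Op 2: append 3 -> log_len=4
Op 3: F3 acks idx 4 -> match: F0=0 F1=0 F2=0 F3=4; commitIndex=0
Op 4: F2 acks idx 4 -> match: F0=0 F1=0 F2=4 F3=4; commitIndex=4
Op 5: F1 acks idx 3 -> match: F0=0 F1=3 F2=4 F3=4; commitIndex=4
Op 6: F2 acks idx 2 -> match: F0=0 F1=3 F2=4 F3=4; commitIndex=4
Op 7: F3 acks idx 2 -> match: F0=0 F1=3 F2=4 F3=4; commitIndex=4
Op 8: F3 acks idx 4 -> match: F0=0 F1=3 F2=4 F3=4; commitIndex=4
Op 9: append 3 -> log_len=7
Op 10: F0 acks idx 3 -> match: F0=3 F1=3 F2=4 F3=4; commitIndex=4
Op 11: F1 acks idx 6 -> match: F0=3 F1=6 F2=4 F3=4; commitIndex=4
Op 12: append 3 -> log_len=10

Answer: 7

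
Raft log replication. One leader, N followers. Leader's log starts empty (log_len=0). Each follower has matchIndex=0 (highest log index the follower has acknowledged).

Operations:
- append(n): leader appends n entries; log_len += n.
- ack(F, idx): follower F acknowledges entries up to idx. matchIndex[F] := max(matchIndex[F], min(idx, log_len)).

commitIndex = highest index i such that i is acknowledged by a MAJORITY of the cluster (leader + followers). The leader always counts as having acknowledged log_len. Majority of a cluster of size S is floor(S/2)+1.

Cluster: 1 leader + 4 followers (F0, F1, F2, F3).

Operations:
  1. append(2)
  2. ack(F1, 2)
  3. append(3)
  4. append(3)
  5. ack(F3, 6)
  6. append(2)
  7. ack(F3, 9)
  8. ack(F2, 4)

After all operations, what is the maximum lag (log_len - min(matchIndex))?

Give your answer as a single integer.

Op 1: append 2 -> log_len=2
Op 2: F1 acks idx 2 -> match: F0=0 F1=2 F2=0 F3=0; commitIndex=0
Op 3: append 3 -> log_len=5
Op 4: append 3 -> log_len=8
Op 5: F3 acks idx 6 -> match: F0=0 F1=2 F2=0 F3=6; commitIndex=2
Op 6: append 2 -> log_len=10
Op 7: F3 acks idx 9 -> match: F0=0 F1=2 F2=0 F3=9; commitIndex=2
Op 8: F2 acks idx 4 -> match: F0=0 F1=2 F2=4 F3=9; commitIndex=4

Answer: 10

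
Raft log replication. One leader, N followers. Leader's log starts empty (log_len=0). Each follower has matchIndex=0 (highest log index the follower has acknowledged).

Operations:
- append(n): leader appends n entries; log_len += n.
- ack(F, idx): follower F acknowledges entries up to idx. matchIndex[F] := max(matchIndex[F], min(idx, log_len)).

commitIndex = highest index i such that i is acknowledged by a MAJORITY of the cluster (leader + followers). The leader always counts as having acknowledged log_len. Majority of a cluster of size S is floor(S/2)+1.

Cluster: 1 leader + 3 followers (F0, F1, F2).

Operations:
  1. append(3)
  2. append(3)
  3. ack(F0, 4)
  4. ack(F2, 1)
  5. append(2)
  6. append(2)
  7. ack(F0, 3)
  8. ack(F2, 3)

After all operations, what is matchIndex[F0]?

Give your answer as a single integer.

Op 1: append 3 -> log_len=3
Op 2: append 3 -> log_len=6
Op 3: F0 acks idx 4 -> match: F0=4 F1=0 F2=0; commitIndex=0
Op 4: F2 acks idx 1 -> match: F0=4 F1=0 F2=1; commitIndex=1
Op 5: append 2 -> log_len=8
Op 6: append 2 -> log_len=10
Op 7: F0 acks idx 3 -> match: F0=4 F1=0 F2=1; commitIndex=1
Op 8: F2 acks idx 3 -> match: F0=4 F1=0 F2=3; commitIndex=3

Answer: 4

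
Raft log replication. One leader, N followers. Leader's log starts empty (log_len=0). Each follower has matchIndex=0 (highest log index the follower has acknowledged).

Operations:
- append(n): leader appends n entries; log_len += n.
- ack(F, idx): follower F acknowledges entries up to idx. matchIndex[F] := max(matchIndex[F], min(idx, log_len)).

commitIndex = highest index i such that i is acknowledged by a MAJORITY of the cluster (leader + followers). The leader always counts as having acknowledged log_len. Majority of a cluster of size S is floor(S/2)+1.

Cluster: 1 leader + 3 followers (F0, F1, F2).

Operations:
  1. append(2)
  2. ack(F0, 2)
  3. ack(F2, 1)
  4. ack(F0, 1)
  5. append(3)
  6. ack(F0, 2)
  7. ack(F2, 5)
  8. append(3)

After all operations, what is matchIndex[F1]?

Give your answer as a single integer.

Op 1: append 2 -> log_len=2
Op 2: F0 acks idx 2 -> match: F0=2 F1=0 F2=0; commitIndex=0
Op 3: F2 acks idx 1 -> match: F0=2 F1=0 F2=1; commitIndex=1
Op 4: F0 acks idx 1 -> match: F0=2 F1=0 F2=1; commitIndex=1
Op 5: append 3 -> log_len=5
Op 6: F0 acks idx 2 -> match: F0=2 F1=0 F2=1; commitIndex=1
Op 7: F2 acks idx 5 -> match: F0=2 F1=0 F2=5; commitIndex=2
Op 8: append 3 -> log_len=8

Answer: 0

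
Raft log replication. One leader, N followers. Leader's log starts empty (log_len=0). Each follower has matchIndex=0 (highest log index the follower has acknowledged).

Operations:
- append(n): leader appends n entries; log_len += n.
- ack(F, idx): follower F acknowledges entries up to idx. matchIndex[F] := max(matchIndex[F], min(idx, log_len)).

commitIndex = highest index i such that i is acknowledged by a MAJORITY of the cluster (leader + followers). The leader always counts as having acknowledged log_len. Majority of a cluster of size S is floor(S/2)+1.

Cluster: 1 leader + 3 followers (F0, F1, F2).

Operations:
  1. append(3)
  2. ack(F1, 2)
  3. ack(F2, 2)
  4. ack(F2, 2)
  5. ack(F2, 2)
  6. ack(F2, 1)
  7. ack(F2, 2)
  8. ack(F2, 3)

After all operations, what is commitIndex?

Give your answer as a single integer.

Answer: 2

Derivation:
Op 1: append 3 -> log_len=3
Op 2: F1 acks idx 2 -> match: F0=0 F1=2 F2=0; commitIndex=0
Op 3: F2 acks idx 2 -> match: F0=0 F1=2 F2=2; commitIndex=2
Op 4: F2 acks idx 2 -> match: F0=0 F1=2 F2=2; commitIndex=2
Op 5: F2 acks idx 2 -> match: F0=0 F1=2 F2=2; commitIndex=2
Op 6: F2 acks idx 1 -> match: F0=0 F1=2 F2=2; commitIndex=2
Op 7: F2 acks idx 2 -> match: F0=0 F1=2 F2=2; commitIndex=2
Op 8: F2 acks idx 3 -> match: F0=0 F1=2 F2=3; commitIndex=2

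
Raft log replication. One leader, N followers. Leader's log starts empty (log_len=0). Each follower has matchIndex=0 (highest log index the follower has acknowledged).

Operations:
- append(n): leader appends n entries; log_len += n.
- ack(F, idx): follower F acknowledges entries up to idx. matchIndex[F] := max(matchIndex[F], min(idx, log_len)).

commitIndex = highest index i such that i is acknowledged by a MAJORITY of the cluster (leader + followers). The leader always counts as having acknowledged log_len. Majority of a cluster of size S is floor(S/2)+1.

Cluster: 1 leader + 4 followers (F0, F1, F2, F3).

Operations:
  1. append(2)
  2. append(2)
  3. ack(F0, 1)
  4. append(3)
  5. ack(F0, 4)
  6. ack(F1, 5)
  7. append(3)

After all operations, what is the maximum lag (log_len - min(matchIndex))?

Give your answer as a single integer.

Op 1: append 2 -> log_len=2
Op 2: append 2 -> log_len=4
Op 3: F0 acks idx 1 -> match: F0=1 F1=0 F2=0 F3=0; commitIndex=0
Op 4: append 3 -> log_len=7
Op 5: F0 acks idx 4 -> match: F0=4 F1=0 F2=0 F3=0; commitIndex=0
Op 6: F1 acks idx 5 -> match: F0=4 F1=5 F2=0 F3=0; commitIndex=4
Op 7: append 3 -> log_len=10

Answer: 10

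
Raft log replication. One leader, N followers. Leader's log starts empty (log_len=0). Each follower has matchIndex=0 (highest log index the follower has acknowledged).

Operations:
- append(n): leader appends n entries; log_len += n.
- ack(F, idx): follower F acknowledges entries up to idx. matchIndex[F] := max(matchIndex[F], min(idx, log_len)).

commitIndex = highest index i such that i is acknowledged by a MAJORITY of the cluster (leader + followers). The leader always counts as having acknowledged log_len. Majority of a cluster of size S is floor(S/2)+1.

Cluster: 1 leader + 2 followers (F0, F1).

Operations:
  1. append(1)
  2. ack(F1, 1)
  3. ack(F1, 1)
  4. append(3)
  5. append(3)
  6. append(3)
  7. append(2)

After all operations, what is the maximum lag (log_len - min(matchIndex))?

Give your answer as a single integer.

Op 1: append 1 -> log_len=1
Op 2: F1 acks idx 1 -> match: F0=0 F1=1; commitIndex=1
Op 3: F1 acks idx 1 -> match: F0=0 F1=1; commitIndex=1
Op 4: append 3 -> log_len=4
Op 5: append 3 -> log_len=7
Op 6: append 3 -> log_len=10
Op 7: append 2 -> log_len=12

Answer: 12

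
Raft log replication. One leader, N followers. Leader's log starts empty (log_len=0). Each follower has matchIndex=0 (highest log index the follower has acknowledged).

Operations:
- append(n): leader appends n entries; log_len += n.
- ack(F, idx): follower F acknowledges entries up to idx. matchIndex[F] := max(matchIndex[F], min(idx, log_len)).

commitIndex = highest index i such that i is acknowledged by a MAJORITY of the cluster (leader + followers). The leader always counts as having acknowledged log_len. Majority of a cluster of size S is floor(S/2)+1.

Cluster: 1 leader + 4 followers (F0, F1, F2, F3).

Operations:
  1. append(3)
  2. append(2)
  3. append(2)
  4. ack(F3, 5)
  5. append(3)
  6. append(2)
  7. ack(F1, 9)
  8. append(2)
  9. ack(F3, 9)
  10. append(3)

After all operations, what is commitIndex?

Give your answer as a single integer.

Op 1: append 3 -> log_len=3
Op 2: append 2 -> log_len=5
Op 3: append 2 -> log_len=7
Op 4: F3 acks idx 5 -> match: F0=0 F1=0 F2=0 F3=5; commitIndex=0
Op 5: append 3 -> log_len=10
Op 6: append 2 -> log_len=12
Op 7: F1 acks idx 9 -> match: F0=0 F1=9 F2=0 F3=5; commitIndex=5
Op 8: append 2 -> log_len=14
Op 9: F3 acks idx 9 -> match: F0=0 F1=9 F2=0 F3=9; commitIndex=9
Op 10: append 3 -> log_len=17

Answer: 9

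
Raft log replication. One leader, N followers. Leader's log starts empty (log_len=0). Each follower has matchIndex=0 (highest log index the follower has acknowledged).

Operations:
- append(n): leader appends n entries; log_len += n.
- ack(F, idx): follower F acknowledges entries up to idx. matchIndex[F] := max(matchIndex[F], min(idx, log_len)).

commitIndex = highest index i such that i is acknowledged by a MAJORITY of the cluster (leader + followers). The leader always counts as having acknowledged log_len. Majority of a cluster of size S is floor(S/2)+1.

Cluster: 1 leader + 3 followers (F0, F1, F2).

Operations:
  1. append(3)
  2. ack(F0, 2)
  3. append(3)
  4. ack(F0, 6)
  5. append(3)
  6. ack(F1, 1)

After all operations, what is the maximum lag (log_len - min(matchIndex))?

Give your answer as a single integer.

Answer: 9

Derivation:
Op 1: append 3 -> log_len=3
Op 2: F0 acks idx 2 -> match: F0=2 F1=0 F2=0; commitIndex=0
Op 3: append 3 -> log_len=6
Op 4: F0 acks idx 6 -> match: F0=6 F1=0 F2=0; commitIndex=0
Op 5: append 3 -> log_len=9
Op 6: F1 acks idx 1 -> match: F0=6 F1=1 F2=0; commitIndex=1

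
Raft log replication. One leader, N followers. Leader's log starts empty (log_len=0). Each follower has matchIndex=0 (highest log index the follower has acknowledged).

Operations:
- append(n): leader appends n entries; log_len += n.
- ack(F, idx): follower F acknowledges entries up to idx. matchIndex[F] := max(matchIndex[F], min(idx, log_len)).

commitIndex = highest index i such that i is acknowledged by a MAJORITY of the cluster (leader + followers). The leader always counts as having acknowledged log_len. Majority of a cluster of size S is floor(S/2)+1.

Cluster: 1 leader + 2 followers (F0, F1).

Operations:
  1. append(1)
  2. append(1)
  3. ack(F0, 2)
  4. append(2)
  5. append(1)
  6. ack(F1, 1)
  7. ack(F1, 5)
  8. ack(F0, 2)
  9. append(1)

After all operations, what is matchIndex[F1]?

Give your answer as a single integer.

Op 1: append 1 -> log_len=1
Op 2: append 1 -> log_len=2
Op 3: F0 acks idx 2 -> match: F0=2 F1=0; commitIndex=2
Op 4: append 2 -> log_len=4
Op 5: append 1 -> log_len=5
Op 6: F1 acks idx 1 -> match: F0=2 F1=1; commitIndex=2
Op 7: F1 acks idx 5 -> match: F0=2 F1=5; commitIndex=5
Op 8: F0 acks idx 2 -> match: F0=2 F1=5; commitIndex=5
Op 9: append 1 -> log_len=6

Answer: 5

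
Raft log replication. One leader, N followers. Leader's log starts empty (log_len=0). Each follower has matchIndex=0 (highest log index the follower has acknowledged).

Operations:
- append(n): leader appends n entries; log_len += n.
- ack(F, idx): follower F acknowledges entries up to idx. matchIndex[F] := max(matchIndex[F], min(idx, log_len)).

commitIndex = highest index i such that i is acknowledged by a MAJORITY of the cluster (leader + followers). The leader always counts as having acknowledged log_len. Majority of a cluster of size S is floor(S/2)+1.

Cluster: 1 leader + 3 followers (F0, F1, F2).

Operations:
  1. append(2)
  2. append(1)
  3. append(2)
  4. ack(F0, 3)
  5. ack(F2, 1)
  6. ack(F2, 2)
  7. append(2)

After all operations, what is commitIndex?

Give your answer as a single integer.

Answer: 2

Derivation:
Op 1: append 2 -> log_len=2
Op 2: append 1 -> log_len=3
Op 3: append 2 -> log_len=5
Op 4: F0 acks idx 3 -> match: F0=3 F1=0 F2=0; commitIndex=0
Op 5: F2 acks idx 1 -> match: F0=3 F1=0 F2=1; commitIndex=1
Op 6: F2 acks idx 2 -> match: F0=3 F1=0 F2=2; commitIndex=2
Op 7: append 2 -> log_len=7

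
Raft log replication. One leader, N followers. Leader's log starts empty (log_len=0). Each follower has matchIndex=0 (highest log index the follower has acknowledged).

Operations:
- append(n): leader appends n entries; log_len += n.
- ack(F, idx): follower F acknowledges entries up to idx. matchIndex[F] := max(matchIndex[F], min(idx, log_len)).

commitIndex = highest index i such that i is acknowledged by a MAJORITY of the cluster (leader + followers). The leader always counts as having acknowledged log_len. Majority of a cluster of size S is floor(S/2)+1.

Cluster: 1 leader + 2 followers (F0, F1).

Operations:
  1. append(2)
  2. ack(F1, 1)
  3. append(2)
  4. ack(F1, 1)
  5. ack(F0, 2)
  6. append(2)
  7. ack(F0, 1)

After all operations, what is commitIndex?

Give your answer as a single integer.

Answer: 2

Derivation:
Op 1: append 2 -> log_len=2
Op 2: F1 acks idx 1 -> match: F0=0 F1=1; commitIndex=1
Op 3: append 2 -> log_len=4
Op 4: F1 acks idx 1 -> match: F0=0 F1=1; commitIndex=1
Op 5: F0 acks idx 2 -> match: F0=2 F1=1; commitIndex=2
Op 6: append 2 -> log_len=6
Op 7: F0 acks idx 1 -> match: F0=2 F1=1; commitIndex=2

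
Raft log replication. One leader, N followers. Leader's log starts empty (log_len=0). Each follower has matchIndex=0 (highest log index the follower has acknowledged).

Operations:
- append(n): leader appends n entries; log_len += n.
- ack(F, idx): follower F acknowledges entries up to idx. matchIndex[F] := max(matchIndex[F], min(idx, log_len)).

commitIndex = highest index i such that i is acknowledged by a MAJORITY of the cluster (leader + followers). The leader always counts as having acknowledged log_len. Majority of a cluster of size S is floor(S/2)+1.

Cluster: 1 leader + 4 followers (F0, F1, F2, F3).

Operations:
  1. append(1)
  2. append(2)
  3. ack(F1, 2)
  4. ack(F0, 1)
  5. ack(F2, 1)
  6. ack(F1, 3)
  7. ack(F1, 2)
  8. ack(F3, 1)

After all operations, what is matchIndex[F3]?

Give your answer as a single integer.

Op 1: append 1 -> log_len=1
Op 2: append 2 -> log_len=3
Op 3: F1 acks idx 2 -> match: F0=0 F1=2 F2=0 F3=0; commitIndex=0
Op 4: F0 acks idx 1 -> match: F0=1 F1=2 F2=0 F3=0; commitIndex=1
Op 5: F2 acks idx 1 -> match: F0=1 F1=2 F2=1 F3=0; commitIndex=1
Op 6: F1 acks idx 3 -> match: F0=1 F1=3 F2=1 F3=0; commitIndex=1
Op 7: F1 acks idx 2 -> match: F0=1 F1=3 F2=1 F3=0; commitIndex=1
Op 8: F3 acks idx 1 -> match: F0=1 F1=3 F2=1 F3=1; commitIndex=1

Answer: 1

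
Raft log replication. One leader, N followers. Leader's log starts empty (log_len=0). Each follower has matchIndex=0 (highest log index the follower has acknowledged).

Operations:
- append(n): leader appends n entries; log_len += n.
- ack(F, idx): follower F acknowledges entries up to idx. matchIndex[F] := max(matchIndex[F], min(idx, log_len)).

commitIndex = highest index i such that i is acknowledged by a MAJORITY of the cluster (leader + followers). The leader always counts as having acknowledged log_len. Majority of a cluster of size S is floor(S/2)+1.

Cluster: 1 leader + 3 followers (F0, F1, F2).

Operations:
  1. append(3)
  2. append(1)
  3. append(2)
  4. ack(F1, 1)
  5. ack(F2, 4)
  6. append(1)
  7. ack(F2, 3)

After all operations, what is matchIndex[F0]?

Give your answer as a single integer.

Answer: 0

Derivation:
Op 1: append 3 -> log_len=3
Op 2: append 1 -> log_len=4
Op 3: append 2 -> log_len=6
Op 4: F1 acks idx 1 -> match: F0=0 F1=1 F2=0; commitIndex=0
Op 5: F2 acks idx 4 -> match: F0=0 F1=1 F2=4; commitIndex=1
Op 6: append 1 -> log_len=7
Op 7: F2 acks idx 3 -> match: F0=0 F1=1 F2=4; commitIndex=1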